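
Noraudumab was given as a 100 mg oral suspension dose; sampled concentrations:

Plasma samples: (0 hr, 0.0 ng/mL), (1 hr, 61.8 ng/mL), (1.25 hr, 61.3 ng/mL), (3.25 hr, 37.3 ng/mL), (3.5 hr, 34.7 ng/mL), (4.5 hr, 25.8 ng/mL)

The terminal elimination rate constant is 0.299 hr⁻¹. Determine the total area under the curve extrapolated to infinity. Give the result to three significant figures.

AUC = 270 ng/mL·hr

Trapezoidal AUC_0→4.5:
  [0→1]: (0.0+61.8)/2 × 1 = 30.9
  [1→1.25]: (61.8+61.3)/2 × 0.25 = 15.3875
  [1.25→3.25]: (61.3+37.3)/2 × 2 = 98.6
  [3.25→3.5]: (37.3+34.7)/2 × 0.25 = 9.0
  [3.5→4.5]: (34.7+25.8)/2 × 1 = 30.25
  Sum = 184.1375 ng/mL·hr
Extrapolated tail: C_last / k_e = 25.8 / 0.299 = 86.288
AUC_0→∞ = 184.1375 + 86.288 = 270.4255 ng/mL·hr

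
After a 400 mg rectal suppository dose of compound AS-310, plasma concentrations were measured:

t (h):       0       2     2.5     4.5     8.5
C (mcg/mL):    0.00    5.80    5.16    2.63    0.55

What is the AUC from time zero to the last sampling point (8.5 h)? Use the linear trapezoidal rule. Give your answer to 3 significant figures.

AUC = 22.7 mcg/mL·h

Trapezoidal AUC_0→8.5:
  [0→2]: (0.00+5.80)/2 × 2 = 5.8
  [2→2.5]: (5.80+5.16)/2 × 0.5 = 2.74
  [2.5→4.5]: (5.16+2.63)/2 × 2 = 7.79
  [4.5→8.5]: (2.63+0.55)/2 × 4 = 6.36
  Sum = 22.69 mcg/mL·h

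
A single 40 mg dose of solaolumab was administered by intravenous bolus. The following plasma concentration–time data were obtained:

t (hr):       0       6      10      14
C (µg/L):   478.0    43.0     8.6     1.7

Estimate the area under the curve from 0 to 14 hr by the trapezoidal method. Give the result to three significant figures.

Trapezoidal AUC_0→14:
  [0→6]: (478.0+43.0)/2 × 6 = 1563.0
  [6→10]: (43.0+8.6)/2 × 4 = 103.2
  [10→14]: (8.6+1.7)/2 × 4 = 20.6
  Sum = 1686.8 µg/L·hr

AUC = 1690 µg/L·hr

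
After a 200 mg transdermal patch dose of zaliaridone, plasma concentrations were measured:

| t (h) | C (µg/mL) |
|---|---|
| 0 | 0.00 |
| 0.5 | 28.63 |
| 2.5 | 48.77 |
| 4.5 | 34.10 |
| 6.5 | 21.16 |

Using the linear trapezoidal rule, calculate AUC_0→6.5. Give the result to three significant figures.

AUC = 223 µg/mL·h

Trapezoidal AUC_0→6.5:
  [0→0.5]: (0.00+28.63)/2 × 0.5 = 7.1575
  [0.5→2.5]: (28.63+48.77)/2 × 2 = 77.4
  [2.5→4.5]: (48.77+34.10)/2 × 2 = 82.87
  [4.5→6.5]: (34.10+21.16)/2 × 2 = 55.26
  Sum = 222.6875 µg/mL·h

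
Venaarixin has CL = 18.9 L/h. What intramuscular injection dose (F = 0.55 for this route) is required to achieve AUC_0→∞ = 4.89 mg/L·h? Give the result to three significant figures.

Dose = 168 mg

Dose = CL × AUC_0→∞ / F
     = 18.9 × 4.89 / 0.55 = 168.038 mg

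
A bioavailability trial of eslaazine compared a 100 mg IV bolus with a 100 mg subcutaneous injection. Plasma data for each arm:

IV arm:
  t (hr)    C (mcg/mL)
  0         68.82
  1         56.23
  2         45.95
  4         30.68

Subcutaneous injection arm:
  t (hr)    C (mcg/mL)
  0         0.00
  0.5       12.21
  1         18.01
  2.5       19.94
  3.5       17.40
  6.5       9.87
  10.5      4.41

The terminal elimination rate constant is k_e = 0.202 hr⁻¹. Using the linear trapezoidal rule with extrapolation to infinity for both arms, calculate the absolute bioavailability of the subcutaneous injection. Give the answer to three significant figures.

F = 0.436

Trapezoidal AUC_0→4 (IV):
  [0→1]: (68.82+56.23)/2 × 1 = 62.525
  [1→2]: (56.23+45.95)/2 × 1 = 51.09
  [2→4]: (45.95+30.68)/2 × 2 = 76.63
  Sum = 190.245 mcg/mL·hr
IV tail: 30.68/0.202 = 151.881; AUC_iv,0→∞ = 190.245 + 151.881 = 342.126 mcg/mL·hr
Trapezoidal AUC_0→10.5 (subcutaneous injection):
  [0→0.5]: (0.00+12.21)/2 × 0.5 = 3.0525
  [0.5→1]: (12.21+18.01)/2 × 0.5 = 7.555
  [1→2.5]: (18.01+19.94)/2 × 1.5 = 28.4625
  [2.5→3.5]: (19.94+17.40)/2 × 1 = 18.67
  [3.5→6.5]: (17.40+9.87)/2 × 3 = 40.905
  [6.5→10.5]: (9.87+4.41)/2 × 4 = 28.56
  Sum = 127.205 mcg/mL·hr
subcutaneous injection tail: 4.41/0.202 = 21.832; AUC_ev,0→∞ = 127.205 + 21.832 = 149.037 mcg/mL·hr
F = (AUC_ev/D_ev)/(AUC_iv/D_iv) = (149.037/100)/(342.126/100) = 1.49037/3.42126 = 0.4356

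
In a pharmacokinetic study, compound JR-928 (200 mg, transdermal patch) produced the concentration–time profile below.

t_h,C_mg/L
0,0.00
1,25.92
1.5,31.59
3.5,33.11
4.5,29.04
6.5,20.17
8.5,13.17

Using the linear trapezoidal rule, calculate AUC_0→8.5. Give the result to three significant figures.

AUC = 206 mg/L·h

Trapezoidal AUC_0→8.5:
  [0→1]: (0.00+25.92)/2 × 1 = 12.96
  [1→1.5]: (25.92+31.59)/2 × 0.5 = 14.3775
  [1.5→3.5]: (31.59+33.11)/2 × 2 = 64.7
  [3.5→4.5]: (33.11+29.04)/2 × 1 = 31.075
  [4.5→6.5]: (29.04+20.17)/2 × 2 = 49.21
  [6.5→8.5]: (20.17+13.17)/2 × 2 = 33.34
  Sum = 205.6625 mg/L·h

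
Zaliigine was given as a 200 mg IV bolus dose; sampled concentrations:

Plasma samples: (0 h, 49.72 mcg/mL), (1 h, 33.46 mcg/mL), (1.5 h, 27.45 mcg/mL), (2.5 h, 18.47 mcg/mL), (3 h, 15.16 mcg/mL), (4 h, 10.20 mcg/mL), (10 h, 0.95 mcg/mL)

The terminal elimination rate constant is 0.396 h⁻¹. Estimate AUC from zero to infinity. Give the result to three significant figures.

AUC = 137 mcg/mL·h

Trapezoidal AUC_0→10:
  [0→1]: (49.72+33.46)/2 × 1 = 41.59
  [1→1.5]: (33.46+27.45)/2 × 0.5 = 15.2275
  [1.5→2.5]: (27.45+18.47)/2 × 1 = 22.96
  [2.5→3]: (18.47+15.16)/2 × 0.5 = 8.4075
  [3→4]: (15.16+10.20)/2 × 1 = 12.68
  [4→10]: (10.20+0.95)/2 × 6 = 33.45
  Sum = 134.315 mcg/mL·h
Extrapolated tail: C_last / k_e = 0.95 / 0.396 = 2.399
AUC_0→∞ = 134.315 + 2.399 = 136.714 mcg/mL·h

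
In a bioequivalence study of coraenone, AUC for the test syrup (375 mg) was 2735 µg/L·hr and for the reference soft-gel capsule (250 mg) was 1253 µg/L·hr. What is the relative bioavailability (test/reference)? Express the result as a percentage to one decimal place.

F_rel = (AUC_test/D_test) / (AUC_ref/D_ref)
      = (2735/375) / (1253/250)
      = 7.29333 / 5.012 = 1.4552 = 145.52%

F_rel = 145.5%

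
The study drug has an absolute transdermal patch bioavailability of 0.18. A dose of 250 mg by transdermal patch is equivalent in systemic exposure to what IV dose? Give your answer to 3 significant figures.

D_iv = 45.0 mg

Systemic exposure from an extravascular dose = F × D_ev, so the equivalent IV dose is F × D_ev.
D_iv = F × D_ev = 0.18 × 250 = 45 mg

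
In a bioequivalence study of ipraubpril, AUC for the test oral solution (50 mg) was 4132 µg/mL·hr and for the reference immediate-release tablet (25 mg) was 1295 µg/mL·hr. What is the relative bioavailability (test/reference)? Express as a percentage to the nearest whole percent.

F_rel = (AUC_test/D_test) / (AUC_ref/D_ref)
      = (4132/50) / (1295/25)
      = 82.64 / 51.8 = 1.5954 = 159.54%

F_rel = 160%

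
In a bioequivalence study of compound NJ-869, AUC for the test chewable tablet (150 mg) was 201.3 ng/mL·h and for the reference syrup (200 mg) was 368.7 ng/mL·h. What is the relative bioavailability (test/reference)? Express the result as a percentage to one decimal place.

F_rel = 72.8%

F_rel = (AUC_test/D_test) / (AUC_ref/D_ref)
      = (201.3/150) / (368.7/200)
      = 1.342 / 1.8435 = 0.7280 = 72.80%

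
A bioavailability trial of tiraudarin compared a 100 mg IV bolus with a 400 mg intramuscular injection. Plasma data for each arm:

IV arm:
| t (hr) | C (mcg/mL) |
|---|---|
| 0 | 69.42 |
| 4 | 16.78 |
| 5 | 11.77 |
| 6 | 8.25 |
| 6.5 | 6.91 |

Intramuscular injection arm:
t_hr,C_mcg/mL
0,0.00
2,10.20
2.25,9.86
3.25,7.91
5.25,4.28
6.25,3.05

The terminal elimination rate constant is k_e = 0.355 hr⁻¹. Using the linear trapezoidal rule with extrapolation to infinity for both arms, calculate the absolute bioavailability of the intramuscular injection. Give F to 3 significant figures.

F = 0.0523

Trapezoidal AUC_0→6.5 (IV):
  [0→4]: (69.42+16.78)/2 × 4 = 172.4
  [4→5]: (16.78+11.77)/2 × 1 = 14.275
  [5→6]: (11.77+8.25)/2 × 1 = 10.01
  [6→6.5]: (8.25+6.91)/2 × 0.5 = 3.79
  Sum = 200.475 mcg/mL·hr
IV tail: 6.91/0.355 = 19.465; AUC_iv,0→∞ = 200.475 + 19.465 = 219.94 mcg/mL·hr
Trapezoidal AUC_0→6.25 (intramuscular injection):
  [0→2]: (0.00+10.20)/2 × 2 = 10.2
  [2→2.25]: (10.20+9.86)/2 × 0.25 = 2.5075
  [2.25→3.25]: (9.86+7.91)/2 × 1 = 8.885
  [3.25→5.25]: (7.91+4.28)/2 × 2 = 12.19
  [5.25→6.25]: (4.28+3.05)/2 × 1 = 3.665
  Sum = 37.4475 mcg/mL·hr
intramuscular injection tail: 3.05/0.355 = 8.592; AUC_ev,0→∞ = 37.4475 + 8.592 = 46.0395 mcg/mL·hr
F = (AUC_ev/D_ev)/(AUC_iv/D_iv) = (46.0395/400)/(219.94/100) = 0.11509875/2.1994 = 0.0523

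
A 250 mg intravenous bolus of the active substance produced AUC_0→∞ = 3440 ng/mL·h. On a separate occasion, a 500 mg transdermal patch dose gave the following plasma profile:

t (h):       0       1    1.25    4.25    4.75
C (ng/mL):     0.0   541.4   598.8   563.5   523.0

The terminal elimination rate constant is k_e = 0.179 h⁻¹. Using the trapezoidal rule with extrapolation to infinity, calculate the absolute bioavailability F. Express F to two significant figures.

F = 0.78

Trapezoidal AUC_0→4.75 (transdermal patch):
  [0→1]: (0.0+541.4)/2 × 1 = 270.7
  [1→1.25]: (541.4+598.8)/2 × 0.25 = 142.525
  [1.25→4.25]: (598.8+563.5)/2 × 3 = 1743.45
  [4.25→4.75]: (563.5+523.0)/2 × 0.5 = 271.625
  Sum = 2428.3 ng/mL·h
Tail: C_last/k_e = 523.0/0.179 = 2921.788
AUC_0→∞ (transdermal patch) = 2428.3 + 2921.788 = 5350.088 ng/mL·h
F = (AUC_ev/D_ev)/(AUC_iv/D_iv) = (5350.088/500)/(3440/250) = 10.700176/13.76 = 0.7776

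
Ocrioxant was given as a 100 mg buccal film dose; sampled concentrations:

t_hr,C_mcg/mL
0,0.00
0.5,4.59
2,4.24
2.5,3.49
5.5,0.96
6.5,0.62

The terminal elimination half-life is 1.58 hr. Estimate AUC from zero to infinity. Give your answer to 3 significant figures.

Trapezoidal AUC_0→6.5:
  [0→0.5]: (0.00+4.59)/2 × 0.5 = 1.1475
  [0.5→2]: (4.59+4.24)/2 × 1.5 = 6.6225
  [2→2.5]: (4.24+3.49)/2 × 0.5 = 1.9325
  [2.5→5.5]: (3.49+0.96)/2 × 3 = 6.675
  [5.5→6.5]: (0.96+0.62)/2 × 1 = 0.79
  Sum = 17.1675 mcg/mL·hr
k_e = ln2 / t½ = 0.693147 / 1.58 = 0.4387 hr^-1
Extrapolated tail: C_last / k_e = 0.62 / 0.4387 = 1.413
AUC_0→∞ = 17.1675 + 1.413 = 18.5805 mcg/mL·hr

AUC = 18.6 mcg/mL·hr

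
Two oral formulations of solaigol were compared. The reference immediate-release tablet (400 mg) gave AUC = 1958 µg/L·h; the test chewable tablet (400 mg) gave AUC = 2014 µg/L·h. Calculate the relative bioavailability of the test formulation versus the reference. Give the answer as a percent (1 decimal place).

F_rel = 102.9%

F_rel = (AUC_test/D_test) / (AUC_ref/D_ref)
      = (2014/400) / (1958/400)
      = 5.035 / 4.895 = 1.0286 = 102.86%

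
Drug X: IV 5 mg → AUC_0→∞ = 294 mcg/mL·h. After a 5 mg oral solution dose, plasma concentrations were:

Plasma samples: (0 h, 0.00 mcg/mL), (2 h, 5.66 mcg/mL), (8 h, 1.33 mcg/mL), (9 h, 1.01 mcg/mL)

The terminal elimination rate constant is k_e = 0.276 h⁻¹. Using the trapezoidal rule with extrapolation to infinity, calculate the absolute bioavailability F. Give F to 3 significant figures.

Trapezoidal AUC_0→9 (oral solution):
  [0→2]: (0.00+5.66)/2 × 2 = 5.66
  [2→8]: (5.66+1.33)/2 × 6 = 20.97
  [8→9]: (1.33+1.01)/2 × 1 = 1.17
  Sum = 27.8 mcg/mL·h
Tail: C_last/k_e = 1.01/0.276 = 3.659
AUC_0→∞ (oral solution) = 27.8 + 3.659 = 31.459 mcg/mL·h
F = (AUC_ev/D_ev)/(AUC_iv/D_iv) = (31.459/5)/(294/5) = 6.2918/58.8 = 0.1070

F = 0.107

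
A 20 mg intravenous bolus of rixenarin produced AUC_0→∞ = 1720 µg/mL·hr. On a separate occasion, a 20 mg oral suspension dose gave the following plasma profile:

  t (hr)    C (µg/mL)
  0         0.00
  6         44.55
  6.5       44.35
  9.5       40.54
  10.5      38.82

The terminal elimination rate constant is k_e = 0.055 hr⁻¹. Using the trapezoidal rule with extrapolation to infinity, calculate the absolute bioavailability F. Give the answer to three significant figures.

F = 0.598

Trapezoidal AUC_0→10.5 (oral suspension):
  [0→6]: (0.00+44.55)/2 × 6 = 133.65
  [6→6.5]: (44.55+44.35)/2 × 0.5 = 22.225
  [6.5→9.5]: (44.35+40.54)/2 × 3 = 127.335
  [9.5→10.5]: (40.54+38.82)/2 × 1 = 39.68
  Sum = 322.89 µg/mL·hr
Tail: C_last/k_e = 38.82/0.055 = 705.818
AUC_0→∞ (oral suspension) = 322.89 + 705.818 = 1028.708 µg/mL·hr
F = (AUC_ev/D_ev)/(AUC_iv/D_iv) = (1028.708/20)/(1720/20) = 51.4354/86 = 0.5981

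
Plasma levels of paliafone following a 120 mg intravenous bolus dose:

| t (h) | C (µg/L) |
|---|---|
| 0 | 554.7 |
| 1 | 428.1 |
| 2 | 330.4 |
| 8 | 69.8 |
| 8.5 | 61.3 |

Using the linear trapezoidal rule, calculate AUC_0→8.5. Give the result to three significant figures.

AUC = 2100 µg/L·h

Trapezoidal AUC_0→8.5:
  [0→1]: (554.7+428.1)/2 × 1 = 491.4
  [1→2]: (428.1+330.4)/2 × 1 = 379.25
  [2→8]: (330.4+69.8)/2 × 6 = 1200.6
  [8→8.5]: (69.8+61.3)/2 × 0.5 = 32.775
  Sum = 2104.025 µg/L·h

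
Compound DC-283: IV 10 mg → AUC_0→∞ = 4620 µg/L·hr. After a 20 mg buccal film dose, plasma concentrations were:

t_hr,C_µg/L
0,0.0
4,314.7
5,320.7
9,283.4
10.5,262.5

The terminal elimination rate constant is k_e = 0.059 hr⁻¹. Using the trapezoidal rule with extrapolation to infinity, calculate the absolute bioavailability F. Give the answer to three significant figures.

Trapezoidal AUC_0→10.5 (buccal film):
  [0→4]: (0.0+314.7)/2 × 4 = 629.4
  [4→5]: (314.7+320.7)/2 × 1 = 317.7
  [5→9]: (320.7+283.4)/2 × 4 = 1208.2
  [9→10.5]: (283.4+262.5)/2 × 1.5 = 409.425
  Sum = 2564.725 µg/L·hr
Tail: C_last/k_e = 262.5/0.059 = 4449.153
AUC_0→∞ (buccal film) = 2564.725 + 4449.153 = 7013.878 µg/L·hr
F = (AUC_ev/D_ev)/(AUC_iv/D_iv) = (7013.878/20)/(4620/10) = 350.6939/462 = 0.7591

F = 0.759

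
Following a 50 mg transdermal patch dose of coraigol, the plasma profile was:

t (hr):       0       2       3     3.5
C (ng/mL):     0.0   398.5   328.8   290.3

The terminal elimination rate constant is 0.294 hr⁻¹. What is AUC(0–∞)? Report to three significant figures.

AUC = 1900 ng/mL·hr

Trapezoidal AUC_0→3.5:
  [0→2]: (0.0+398.5)/2 × 2 = 398.5
  [2→3]: (398.5+328.8)/2 × 1 = 363.65
  [3→3.5]: (328.8+290.3)/2 × 0.5 = 154.775
  Sum = 916.925 ng/mL·hr
Extrapolated tail: C_last / k_e = 290.3 / 0.294 = 987.415
AUC_0→∞ = 916.925 + 987.415 = 1904.34 ng/mL·hr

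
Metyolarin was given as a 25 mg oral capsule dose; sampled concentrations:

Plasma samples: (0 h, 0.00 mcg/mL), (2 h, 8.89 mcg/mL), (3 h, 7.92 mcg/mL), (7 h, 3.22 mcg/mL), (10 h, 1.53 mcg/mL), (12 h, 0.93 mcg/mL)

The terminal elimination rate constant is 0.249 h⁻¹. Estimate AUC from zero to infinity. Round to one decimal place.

Trapezoidal AUC_0→12:
  [0→2]: (0.00+8.89)/2 × 2 = 8.89
  [2→3]: (8.89+7.92)/2 × 1 = 8.405
  [3→7]: (7.92+3.22)/2 × 4 = 22.28
  [7→10]: (3.22+1.53)/2 × 3 = 7.125
  [10→12]: (1.53+0.93)/2 × 2 = 2.46
  Sum = 49.16 mcg/mL·h
Extrapolated tail: C_last / k_e = 0.93 / 0.249 = 3.735
AUC_0→∞ = 49.16 + 3.735 = 52.895 mcg/mL·h

AUC = 52.9 mcg/mL·h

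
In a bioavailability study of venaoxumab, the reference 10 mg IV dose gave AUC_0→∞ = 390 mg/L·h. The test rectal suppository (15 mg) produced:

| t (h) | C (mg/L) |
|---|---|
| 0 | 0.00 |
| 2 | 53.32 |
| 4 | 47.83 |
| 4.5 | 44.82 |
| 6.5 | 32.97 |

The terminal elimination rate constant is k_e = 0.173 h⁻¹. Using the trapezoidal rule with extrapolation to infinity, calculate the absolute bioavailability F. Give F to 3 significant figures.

Trapezoidal AUC_0→6.5 (rectal suppository):
  [0→2]: (0.00+53.32)/2 × 2 = 53.32
  [2→4]: (53.32+47.83)/2 × 2 = 101.15
  [4→4.5]: (47.83+44.82)/2 × 0.5 = 23.1625
  [4.5→6.5]: (44.82+32.97)/2 × 2 = 77.79
  Sum = 255.4225 mg/L·h
Tail: C_last/k_e = 32.97/0.173 = 190.578
AUC_0→∞ (rectal suppository) = 255.4225 + 190.578 = 446.0005 mg/L·h
F = (AUC_ev/D_ev)/(AUC_iv/D_iv) = (446.0005/15)/(390/10) = 29.7334/39 = 0.7624

F = 0.762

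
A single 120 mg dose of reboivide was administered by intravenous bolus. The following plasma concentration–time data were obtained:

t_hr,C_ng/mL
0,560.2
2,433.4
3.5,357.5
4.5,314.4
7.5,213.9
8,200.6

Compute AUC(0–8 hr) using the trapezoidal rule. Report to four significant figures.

AUC = 2819 ng/mL·hr

Trapezoidal AUC_0→8:
  [0→2]: (560.2+433.4)/2 × 2 = 993.6
  [2→3.5]: (433.4+357.5)/2 × 1.5 = 593.175
  [3.5→4.5]: (357.5+314.4)/2 × 1 = 335.95
  [4.5→7.5]: (314.4+213.9)/2 × 3 = 792.45
  [7.5→8]: (213.9+200.6)/2 × 0.5 = 103.625
  Sum = 2818.8 ng/mL·hr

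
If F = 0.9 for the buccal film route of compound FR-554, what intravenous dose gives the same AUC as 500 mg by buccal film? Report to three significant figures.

Systemic exposure from an extravascular dose = F × D_ev, so the equivalent IV dose is F × D_ev.
D_iv = F × D_ev = 0.9 × 500 = 450 mg

D_iv = 450 mg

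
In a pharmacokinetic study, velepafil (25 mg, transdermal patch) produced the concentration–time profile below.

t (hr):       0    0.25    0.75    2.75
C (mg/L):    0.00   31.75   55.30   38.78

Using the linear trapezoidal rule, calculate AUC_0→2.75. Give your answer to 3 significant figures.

AUC = 120 mg/L·hr

Trapezoidal AUC_0→2.75:
  [0→0.25]: (0.00+31.75)/2 × 0.25 = 3.96875
  [0.25→0.75]: (31.75+55.30)/2 × 0.5 = 21.7625
  [0.75→2.75]: (55.30+38.78)/2 × 2 = 94.08
  Sum = 119.81125 mg/L·hr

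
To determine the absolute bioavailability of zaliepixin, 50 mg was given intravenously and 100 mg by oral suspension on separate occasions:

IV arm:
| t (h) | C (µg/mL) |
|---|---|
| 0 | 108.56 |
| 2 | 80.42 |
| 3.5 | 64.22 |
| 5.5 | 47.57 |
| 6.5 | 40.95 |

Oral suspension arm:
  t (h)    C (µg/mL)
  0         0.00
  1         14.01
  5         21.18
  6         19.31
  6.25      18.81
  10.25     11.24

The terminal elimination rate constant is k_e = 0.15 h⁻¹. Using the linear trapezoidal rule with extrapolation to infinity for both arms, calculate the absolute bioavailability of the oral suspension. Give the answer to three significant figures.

F = 0.163

Trapezoidal AUC_0→6.5 (IV):
  [0→2]: (108.56+80.42)/2 × 2 = 188.98
  [2→3.5]: (80.42+64.22)/2 × 1.5 = 108.48
  [3.5→5.5]: (64.22+47.57)/2 × 2 = 111.79
  [5.5→6.5]: (47.57+40.95)/2 × 1 = 44.26
  Sum = 453.51 µg/mL·h
IV tail: 40.95/0.15 = 273.000; AUC_iv,0→∞ = 453.51 + 273.000 = 726.51 µg/mL·h
Trapezoidal AUC_0→10.25 (oral suspension):
  [0→1]: (0.00+14.01)/2 × 1 = 7.005
  [1→5]: (14.01+21.18)/2 × 4 = 70.38
  [5→6]: (21.18+19.31)/2 × 1 = 20.245
  [6→6.25]: (19.31+18.81)/2 × 0.25 = 4.765
  [6.25→10.25]: (18.81+11.24)/2 × 4 = 60.1
  Sum = 162.495 µg/mL·h
oral suspension tail: 11.24/0.15 = 74.933; AUC_ev,0→∞ = 162.495 + 74.933 = 237.428 µg/mL·h
F = (AUC_ev/D_ev)/(AUC_iv/D_iv) = (237.428/100)/(726.51/50) = 2.37428/14.5302 = 0.1634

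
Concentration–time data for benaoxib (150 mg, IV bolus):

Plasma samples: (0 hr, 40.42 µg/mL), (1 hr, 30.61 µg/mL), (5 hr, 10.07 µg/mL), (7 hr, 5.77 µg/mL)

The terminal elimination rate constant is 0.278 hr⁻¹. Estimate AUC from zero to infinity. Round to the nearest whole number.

Trapezoidal AUC_0→7:
  [0→1]: (40.42+30.61)/2 × 1 = 35.515
  [1→5]: (30.61+10.07)/2 × 4 = 81.36
  [5→7]: (10.07+5.77)/2 × 2 = 15.84
  Sum = 132.715 µg/mL·hr
Extrapolated tail: C_last / k_e = 5.77 / 0.278 = 20.755
AUC_0→∞ = 132.715 + 20.755 = 153.47 µg/mL·hr

AUC = 153 µg/mL·hr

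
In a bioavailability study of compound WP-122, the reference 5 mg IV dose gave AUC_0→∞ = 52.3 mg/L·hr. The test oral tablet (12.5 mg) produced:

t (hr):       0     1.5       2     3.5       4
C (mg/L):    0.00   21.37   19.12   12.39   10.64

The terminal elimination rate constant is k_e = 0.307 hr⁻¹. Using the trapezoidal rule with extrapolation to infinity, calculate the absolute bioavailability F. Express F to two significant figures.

F = 0.69

Trapezoidal AUC_0→4 (oral tablet):
  [0→1.5]: (0.00+21.37)/2 × 1.5 = 16.0275
  [1.5→2]: (21.37+19.12)/2 × 0.5 = 10.1225
  [2→3.5]: (19.12+12.39)/2 × 1.5 = 23.6325
  [3.5→4]: (12.39+10.64)/2 × 0.5 = 5.7575
  Sum = 55.54 mg/L·hr
Tail: C_last/k_e = 10.64/0.307 = 34.658
AUC_0→∞ (oral tablet) = 55.54 + 34.658 = 90.198 mg/L·hr
F = (AUC_ev/D_ev)/(AUC_iv/D_iv) = (90.198/12.5)/(52.3/5) = 7.21584/10.46 = 0.6899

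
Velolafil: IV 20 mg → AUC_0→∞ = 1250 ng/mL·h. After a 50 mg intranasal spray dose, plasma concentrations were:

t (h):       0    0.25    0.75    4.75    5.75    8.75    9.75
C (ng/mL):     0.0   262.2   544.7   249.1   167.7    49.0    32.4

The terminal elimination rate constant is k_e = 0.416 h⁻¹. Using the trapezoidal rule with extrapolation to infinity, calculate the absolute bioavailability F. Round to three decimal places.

F = 0.792

Trapezoidal AUC_0→9.75 (intranasal spray):
  [0→0.25]: (0.0+262.2)/2 × 0.25 = 32.775
  [0.25→0.75]: (262.2+544.7)/2 × 0.5 = 201.725
  [0.75→4.75]: (544.7+249.1)/2 × 4 = 1587.6
  [4.75→5.75]: (249.1+167.7)/2 × 1 = 208.4
  [5.75→8.75]: (167.7+49.0)/2 × 3 = 325.05
  [8.75→9.75]: (49.0+32.4)/2 × 1 = 40.7
  Sum = 2396.25 ng/mL·h
Tail: C_last/k_e = 32.4/0.416 = 77.885
AUC_0→∞ (intranasal spray) = 2396.25 + 77.885 = 2474.135 ng/mL·h
F = (AUC_ev/D_ev)/(AUC_iv/D_iv) = (2474.135/50)/(1250/20) = 49.4827/62.5 = 0.7917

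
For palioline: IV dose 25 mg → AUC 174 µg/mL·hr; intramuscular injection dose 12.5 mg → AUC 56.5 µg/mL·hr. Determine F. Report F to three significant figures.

F = (AUC_ev / D_ev) / (AUC_iv / D_iv)
  = (56.5/12.5) / (174/25)
  = 4.52 / 6.96 = 0.6494

F = 0.649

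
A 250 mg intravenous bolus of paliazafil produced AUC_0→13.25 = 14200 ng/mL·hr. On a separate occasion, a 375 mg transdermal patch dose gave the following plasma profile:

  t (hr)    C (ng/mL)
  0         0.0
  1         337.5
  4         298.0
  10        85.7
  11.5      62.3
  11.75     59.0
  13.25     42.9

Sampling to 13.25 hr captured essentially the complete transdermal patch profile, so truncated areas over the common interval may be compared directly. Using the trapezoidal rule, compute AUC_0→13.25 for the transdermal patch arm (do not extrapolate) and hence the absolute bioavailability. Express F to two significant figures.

Trapezoidal AUC_0→13.25 (transdermal patch):
  [0→1]: (0.0+337.5)/2 × 1 = 168.75
  [1→4]: (337.5+298.0)/2 × 3 = 953.25
  [4→10]: (298.0+85.7)/2 × 6 = 1151.1
  [10→11.5]: (85.7+62.3)/2 × 1.5 = 111.0
  [11.5→11.75]: (62.3+59.0)/2 × 0.25 = 15.1625
  [11.75→13.25]: (59.0+42.9)/2 × 1.5 = 76.425
  Sum = 2475.6875 ng/mL·hr
F = (AUC_ev/D_ev)/(AUC_iv/D_iv) = (2475.6875/375)/(14200/250) = 6.60183/56.8 = 0.1162

F = 0.12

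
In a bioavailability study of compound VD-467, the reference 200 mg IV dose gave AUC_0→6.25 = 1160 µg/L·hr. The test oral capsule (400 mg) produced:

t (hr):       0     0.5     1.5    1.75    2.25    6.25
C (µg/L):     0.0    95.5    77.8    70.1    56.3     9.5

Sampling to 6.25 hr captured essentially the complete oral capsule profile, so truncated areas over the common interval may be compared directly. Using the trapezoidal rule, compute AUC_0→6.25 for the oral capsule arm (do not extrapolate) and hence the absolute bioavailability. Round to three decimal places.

F = 0.126

Trapezoidal AUC_0→6.25 (oral capsule):
  [0→0.5]: (0.0+95.5)/2 × 0.5 = 23.875
  [0.5→1.5]: (95.5+77.8)/2 × 1 = 86.65
  [1.5→1.75]: (77.8+70.1)/2 × 0.25 = 18.4875
  [1.75→2.25]: (70.1+56.3)/2 × 0.5 = 31.6
  [2.25→6.25]: (56.3+9.5)/2 × 4 = 131.6
  Sum = 292.2125 µg/L·hr
F = (AUC_ev/D_ev)/(AUC_iv/D_iv) = (292.2125/400)/(1160/200) = 0.73053125/5.8 = 0.1260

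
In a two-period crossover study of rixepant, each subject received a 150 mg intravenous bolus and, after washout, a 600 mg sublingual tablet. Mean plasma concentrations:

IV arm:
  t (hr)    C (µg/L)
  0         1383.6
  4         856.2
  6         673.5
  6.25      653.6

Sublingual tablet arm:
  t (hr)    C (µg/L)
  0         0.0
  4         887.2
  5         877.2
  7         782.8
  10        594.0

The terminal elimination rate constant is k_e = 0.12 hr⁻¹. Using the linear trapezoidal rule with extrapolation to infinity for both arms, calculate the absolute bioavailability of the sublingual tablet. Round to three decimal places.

Trapezoidal AUC_0→6.25 (IV):
  [0→4]: (1383.6+856.2)/2 × 4 = 4479.6
  [4→6]: (856.2+673.5)/2 × 2 = 1529.7
  [6→6.25]: (673.5+653.6)/2 × 0.25 = 165.8875
  Sum = 6175.1875 µg/L·hr
IV tail: 653.6/0.12 = 5446.667; AUC_iv,0→∞ = 6175.1875 + 5446.667 = 11621.8545 µg/L·hr
Trapezoidal AUC_0→10 (sublingual tablet):
  [0→4]: (0.0+887.2)/2 × 4 = 1774.4
  [4→5]: (887.2+877.2)/2 × 1 = 882.2
  [5→7]: (877.2+782.8)/2 × 2 = 1660.0
  [7→10]: (782.8+594.0)/2 × 3 = 2065.2
  Sum = 6381.8 µg/L·hr
sublingual tablet tail: 594.0/0.12 = 4950.000; AUC_ev,0→∞ = 6381.8 + 4950.000 = 11331.8 µg/L·hr
F = (AUC_ev/D_ev)/(AUC_iv/D_iv) = (11331.8/600)/(11621.8545/150) = 18.8863/77.47903 = 0.2438

F = 0.244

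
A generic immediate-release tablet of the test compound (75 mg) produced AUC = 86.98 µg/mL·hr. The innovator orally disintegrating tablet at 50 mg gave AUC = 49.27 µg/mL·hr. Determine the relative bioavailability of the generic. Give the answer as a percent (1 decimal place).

F_rel = (AUC_test/D_test) / (AUC_ref/D_ref)
      = (86.98/75) / (49.27/50)
      = 1.15973 / 0.9854 = 1.1769 = 117.69%

F_rel = 117.7%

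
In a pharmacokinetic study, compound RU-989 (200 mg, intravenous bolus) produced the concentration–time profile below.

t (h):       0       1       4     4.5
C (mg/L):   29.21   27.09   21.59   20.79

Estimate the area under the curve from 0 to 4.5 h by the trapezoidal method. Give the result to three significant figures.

AUC = 112 mg/L·h

Trapezoidal AUC_0→4.5:
  [0→1]: (29.21+27.09)/2 × 1 = 28.15
  [1→4]: (27.09+21.59)/2 × 3 = 73.02
  [4→4.5]: (21.59+20.79)/2 × 0.5 = 10.595
  Sum = 111.765 mg/L·h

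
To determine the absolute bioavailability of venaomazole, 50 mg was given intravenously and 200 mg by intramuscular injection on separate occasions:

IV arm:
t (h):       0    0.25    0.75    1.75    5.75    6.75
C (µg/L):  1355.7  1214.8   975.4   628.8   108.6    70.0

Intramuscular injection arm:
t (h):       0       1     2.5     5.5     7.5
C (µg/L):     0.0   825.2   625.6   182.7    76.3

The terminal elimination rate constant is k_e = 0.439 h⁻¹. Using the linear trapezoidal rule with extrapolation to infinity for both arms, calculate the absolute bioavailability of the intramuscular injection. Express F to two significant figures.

F = 0.23

Trapezoidal AUC_0→6.75 (IV):
  [0→0.25]: (1355.7+1214.8)/2 × 0.25 = 321.3125
  [0.25→0.75]: (1214.8+975.4)/2 × 0.5 = 547.55
  [0.75→1.75]: (975.4+628.8)/2 × 1 = 802.1
  [1.75→5.75]: (628.8+108.6)/2 × 4 = 1474.8
  [5.75→6.75]: (108.6+70.0)/2 × 1 = 89.3
  Sum = 3235.0625 µg/L·h
IV tail: 70.0/0.439 = 159.453; AUC_iv,0→∞ = 3235.0625 + 159.453 = 3394.5155 µg/L·h
Trapezoidal AUC_0→7.5 (intramuscular injection):
  [0→1]: (0.0+825.2)/2 × 1 = 412.6
  [1→2.5]: (825.2+625.6)/2 × 1.5 = 1088.1
  [2.5→5.5]: (625.6+182.7)/2 × 3 = 1212.45
  [5.5→7.5]: (182.7+76.3)/2 × 2 = 259.0
  Sum = 2972.15 µg/L·h
intramuscular injection tail: 76.3/0.439 = 173.804; AUC_ev,0→∞ = 2972.15 + 173.804 = 3145.954 µg/L·h
F = (AUC_ev/D_ev)/(AUC_iv/D_iv) = (3145.954/200)/(3394.5155/50) = 15.72977/67.89031 = 0.2317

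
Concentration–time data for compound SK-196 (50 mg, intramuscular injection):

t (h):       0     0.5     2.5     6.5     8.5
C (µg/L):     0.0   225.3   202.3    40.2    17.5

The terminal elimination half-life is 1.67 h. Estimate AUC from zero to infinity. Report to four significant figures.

Trapezoidal AUC_0→8.5:
  [0→0.5]: (0.0+225.3)/2 × 0.5 = 56.325
  [0.5→2.5]: (225.3+202.3)/2 × 2 = 427.6
  [2.5→6.5]: (202.3+40.2)/2 × 4 = 485.0
  [6.5→8.5]: (40.2+17.5)/2 × 2 = 57.7
  Sum = 1026.625 µg/L·h
k_e = ln2 / t½ = 0.693147 / 1.67 = 0.4151 h^-1
Extrapolated tail: C_last / k_e = 17.5 / 0.4151 = 42.159
AUC_0→∞ = 1026.625 + 42.159 = 1068.784 µg/L·h

AUC = 1069 µg/L·h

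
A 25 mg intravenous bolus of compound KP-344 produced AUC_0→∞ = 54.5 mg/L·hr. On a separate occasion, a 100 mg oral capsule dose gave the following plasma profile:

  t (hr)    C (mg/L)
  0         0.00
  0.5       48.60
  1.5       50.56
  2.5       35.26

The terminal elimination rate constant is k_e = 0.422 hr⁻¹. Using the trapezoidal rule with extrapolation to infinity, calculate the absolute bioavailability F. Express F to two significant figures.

Trapezoidal AUC_0→2.5 (oral capsule):
  [0→0.5]: (0.00+48.60)/2 × 0.5 = 12.15
  [0.5→1.5]: (48.60+50.56)/2 × 1 = 49.58
  [1.5→2.5]: (50.56+35.26)/2 × 1 = 42.91
  Sum = 104.64 mg/L·hr
Tail: C_last/k_e = 35.26/0.422 = 83.555
AUC_0→∞ (oral capsule) = 104.64 + 83.555 = 188.195 mg/L·hr
F = (AUC_ev/D_ev)/(AUC_iv/D_iv) = (188.195/100)/(54.5/25) = 1.88195/2.18 = 0.8633

F = 0.86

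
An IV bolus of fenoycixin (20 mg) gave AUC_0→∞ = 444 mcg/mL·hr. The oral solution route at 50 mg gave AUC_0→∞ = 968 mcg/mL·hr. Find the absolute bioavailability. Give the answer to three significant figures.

F = 0.872

F = (AUC_ev / D_ev) / (AUC_iv / D_iv)
  = (968/50) / (444/20)
  = 19.36 / 22.2 = 0.8721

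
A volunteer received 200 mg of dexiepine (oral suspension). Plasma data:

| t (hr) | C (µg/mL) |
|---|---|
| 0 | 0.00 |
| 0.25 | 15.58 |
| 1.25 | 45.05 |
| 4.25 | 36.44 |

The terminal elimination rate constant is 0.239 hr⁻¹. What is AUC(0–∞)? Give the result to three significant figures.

AUC = 307 µg/mL·hr

Trapezoidal AUC_0→4.25:
  [0→0.25]: (0.00+15.58)/2 × 0.25 = 1.9475
  [0.25→1.25]: (15.58+45.05)/2 × 1 = 30.315
  [1.25→4.25]: (45.05+36.44)/2 × 3 = 122.235
  Sum = 154.4975 µg/mL·hr
Extrapolated tail: C_last / k_e = 36.44 / 0.239 = 152.469
AUC_0→∞ = 154.4975 + 152.469 = 306.9665 µg/mL·hr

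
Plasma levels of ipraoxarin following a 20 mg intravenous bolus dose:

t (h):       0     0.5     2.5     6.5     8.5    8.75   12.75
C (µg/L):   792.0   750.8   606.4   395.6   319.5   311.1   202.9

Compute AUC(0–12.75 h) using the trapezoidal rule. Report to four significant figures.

AUC = 5569 µg/L·h

Trapezoidal AUC_0→12.75:
  [0→0.5]: (792.0+750.8)/2 × 0.5 = 385.7
  [0.5→2.5]: (750.8+606.4)/2 × 2 = 1357.2
  [2.5→6.5]: (606.4+395.6)/2 × 4 = 2004.0
  [6.5→8.5]: (395.6+319.5)/2 × 2 = 715.1
  [8.5→8.75]: (319.5+311.1)/2 × 0.25 = 78.825
  [8.75→12.75]: (311.1+202.9)/2 × 4 = 1028.0
  Sum = 5568.825 µg/L·h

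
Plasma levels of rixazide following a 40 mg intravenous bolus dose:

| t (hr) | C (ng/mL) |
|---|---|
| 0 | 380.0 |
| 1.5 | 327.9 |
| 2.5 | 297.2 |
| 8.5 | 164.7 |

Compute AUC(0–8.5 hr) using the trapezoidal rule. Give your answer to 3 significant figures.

AUC = 2230 ng/mL·hr

Trapezoidal AUC_0→8.5:
  [0→1.5]: (380.0+327.9)/2 × 1.5 = 530.925
  [1.5→2.5]: (327.9+297.2)/2 × 1 = 312.55
  [2.5→8.5]: (297.2+164.7)/2 × 6 = 1385.7
  Sum = 2229.175 ng/mL·hr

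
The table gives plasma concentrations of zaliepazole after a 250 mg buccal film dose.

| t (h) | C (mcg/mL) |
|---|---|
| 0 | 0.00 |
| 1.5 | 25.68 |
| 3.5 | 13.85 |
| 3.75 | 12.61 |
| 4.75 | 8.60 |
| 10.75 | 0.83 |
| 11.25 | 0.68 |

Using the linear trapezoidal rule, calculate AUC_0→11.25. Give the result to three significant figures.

AUC = 101 mcg/mL·h

Trapezoidal AUC_0→11.25:
  [0→1.5]: (0.00+25.68)/2 × 1.5 = 19.26
  [1.5→3.5]: (25.68+13.85)/2 × 2 = 39.53
  [3.5→3.75]: (13.85+12.61)/2 × 0.25 = 3.3075
  [3.75→4.75]: (12.61+8.60)/2 × 1 = 10.605
  [4.75→10.75]: (8.60+0.83)/2 × 6 = 28.29
  [10.75→11.25]: (0.83+0.68)/2 × 0.5 = 0.3775
  Sum = 101.37 mcg/mL·h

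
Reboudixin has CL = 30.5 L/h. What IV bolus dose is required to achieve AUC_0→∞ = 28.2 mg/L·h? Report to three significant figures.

Dose_iv = CL × AUC_0→∞
     = 30.5 × 28.2 = 860.1 mg

Dose = 860 mg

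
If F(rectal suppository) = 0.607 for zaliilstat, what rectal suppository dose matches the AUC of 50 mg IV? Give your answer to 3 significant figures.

For equal systemic exposure: F × D_ev = D_iv
D_ev = D_iv / F = 50 / 0.607 = 82.3723 mg

D_rectal = 82.4 mg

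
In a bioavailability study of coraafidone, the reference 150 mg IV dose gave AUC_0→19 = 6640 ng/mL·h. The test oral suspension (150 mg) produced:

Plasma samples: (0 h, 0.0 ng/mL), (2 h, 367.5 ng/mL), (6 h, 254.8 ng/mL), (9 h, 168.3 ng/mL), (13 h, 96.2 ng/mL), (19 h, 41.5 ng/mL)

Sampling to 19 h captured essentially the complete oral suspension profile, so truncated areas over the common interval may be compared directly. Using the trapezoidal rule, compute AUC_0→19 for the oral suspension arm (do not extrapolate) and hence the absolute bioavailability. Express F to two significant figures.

Trapezoidal AUC_0→19 (oral suspension):
  [0→2]: (0.0+367.5)/2 × 2 = 367.5
  [2→6]: (367.5+254.8)/2 × 4 = 1244.6
  [6→9]: (254.8+168.3)/2 × 3 = 634.65
  [9→13]: (168.3+96.2)/2 × 4 = 529.0
  [13→19]: (96.2+41.5)/2 × 6 = 413.1
  Sum = 3188.85 ng/mL·h
F = (AUC_ev/D_ev)/(AUC_iv/D_iv) = (3188.85/150)/(6640/150) = 21.259/44.2667 = 0.4802

F = 0.48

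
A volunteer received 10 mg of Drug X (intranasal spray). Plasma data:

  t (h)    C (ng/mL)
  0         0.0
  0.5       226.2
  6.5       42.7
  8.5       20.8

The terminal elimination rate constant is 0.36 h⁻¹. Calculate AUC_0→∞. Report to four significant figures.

Trapezoidal AUC_0→8.5:
  [0→0.5]: (0.0+226.2)/2 × 0.5 = 56.55
  [0.5→6.5]: (226.2+42.7)/2 × 6 = 806.7
  [6.5→8.5]: (42.7+20.8)/2 × 2 = 63.5
  Sum = 926.75 ng/mL·h
Extrapolated tail: C_last / k_e = 20.8 / 0.36 = 57.778
AUC_0→∞ = 926.75 + 57.778 = 984.528 ng/mL·h

AUC = 984.5 ng/mL·h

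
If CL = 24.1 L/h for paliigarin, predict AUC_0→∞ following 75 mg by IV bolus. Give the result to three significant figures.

AUC = 3.11 mg/L·h

AUC_0→∞ = Dose_iv / CL
        = 75 / 24.1 = 3.11203 mg/L·h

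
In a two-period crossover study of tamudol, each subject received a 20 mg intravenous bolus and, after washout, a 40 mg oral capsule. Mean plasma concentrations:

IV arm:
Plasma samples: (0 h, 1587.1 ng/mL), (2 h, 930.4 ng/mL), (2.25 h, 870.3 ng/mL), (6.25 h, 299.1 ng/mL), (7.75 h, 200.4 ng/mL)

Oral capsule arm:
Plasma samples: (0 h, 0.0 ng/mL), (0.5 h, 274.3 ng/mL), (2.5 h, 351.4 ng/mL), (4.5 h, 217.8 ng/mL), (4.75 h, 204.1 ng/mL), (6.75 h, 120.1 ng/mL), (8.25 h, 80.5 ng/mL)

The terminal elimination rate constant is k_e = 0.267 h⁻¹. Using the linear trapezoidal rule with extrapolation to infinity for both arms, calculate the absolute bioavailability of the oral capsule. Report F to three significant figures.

Trapezoidal AUC_0→7.75 (IV):
  [0→2]: (1587.1+930.4)/2 × 2 = 2517.5
  [2→2.25]: (930.4+870.3)/2 × 0.25 = 225.0875
  [2.25→6.25]: (870.3+299.1)/2 × 4 = 2338.8
  [6.25→7.75]: (299.1+200.4)/2 × 1.5 = 374.625
  Sum = 5456.0125 ng/mL·h
IV tail: 200.4/0.267 = 750.562; AUC_iv,0→∞ = 5456.0125 + 750.562 = 6206.5745 ng/mL·h
Trapezoidal AUC_0→8.25 (oral capsule):
  [0→0.5]: (0.0+274.3)/2 × 0.5 = 68.575
  [0.5→2.5]: (274.3+351.4)/2 × 2 = 625.7
  [2.5→4.5]: (351.4+217.8)/2 × 2 = 569.2
  [4.5→4.75]: (217.8+204.1)/2 × 0.25 = 52.7375
  [4.75→6.75]: (204.1+120.1)/2 × 2 = 324.2
  [6.75→8.25]: (120.1+80.5)/2 × 1.5 = 150.45
  Sum = 1790.8625 ng/mL·h
oral capsule tail: 80.5/0.267 = 301.498; AUC_ev,0→∞ = 1790.8625 + 301.498 = 2092.3605 ng/mL·h
F = (AUC_ev/D_ev)/(AUC_iv/D_iv) = (2092.3605/40)/(6206.5745/20) = 52.309/310.329 = 0.1686

F = 0.169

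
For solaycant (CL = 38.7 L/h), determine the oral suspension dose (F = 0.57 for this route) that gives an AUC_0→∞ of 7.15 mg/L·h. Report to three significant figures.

Dose = 485 mg

Dose = CL × AUC_0→∞ / F
     = 38.7 × 7.15 / 0.57 = 485.447 mg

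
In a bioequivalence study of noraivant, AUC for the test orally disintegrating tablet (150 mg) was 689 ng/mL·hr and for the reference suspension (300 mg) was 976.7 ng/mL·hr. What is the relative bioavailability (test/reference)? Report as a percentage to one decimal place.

F_rel = (AUC_test/D_test) / (AUC_ref/D_ref)
      = (689/150) / (976.7/300)
      = 4.59333 / 3.25567 = 1.4109 = 141.09%

F_rel = 141.1%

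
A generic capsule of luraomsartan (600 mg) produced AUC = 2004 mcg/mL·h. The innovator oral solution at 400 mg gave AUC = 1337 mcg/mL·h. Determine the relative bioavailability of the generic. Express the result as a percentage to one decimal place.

F_rel = (AUC_test/D_test) / (AUC_ref/D_ref)
      = (2004/600) / (1337/400)
      = 3.34 / 3.3425 = 0.9993 = 99.93%

F_rel = 99.9%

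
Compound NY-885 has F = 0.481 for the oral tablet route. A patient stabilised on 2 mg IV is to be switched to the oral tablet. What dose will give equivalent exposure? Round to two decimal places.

For equal systemic exposure: F × D_ev = D_iv
D_ev = D_iv / F = 2 / 0.481 = 4.158 mg

D_oral = 4.16 mg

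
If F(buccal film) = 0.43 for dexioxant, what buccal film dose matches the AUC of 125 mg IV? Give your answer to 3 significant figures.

For equal systemic exposure: F × D_ev = D_iv
D_ev = D_iv / F = 125 / 0.43 = 290.698 mg

D_buccal = 291 mg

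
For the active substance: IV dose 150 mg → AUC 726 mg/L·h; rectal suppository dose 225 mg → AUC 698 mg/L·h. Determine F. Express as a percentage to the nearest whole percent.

F = 64%

F = (AUC_ev / D_ev) / (AUC_iv / D_iv)
  = (698/225) / (726/150)
  = 3.10222 / 4.84 = 0.6410
  = 64.10%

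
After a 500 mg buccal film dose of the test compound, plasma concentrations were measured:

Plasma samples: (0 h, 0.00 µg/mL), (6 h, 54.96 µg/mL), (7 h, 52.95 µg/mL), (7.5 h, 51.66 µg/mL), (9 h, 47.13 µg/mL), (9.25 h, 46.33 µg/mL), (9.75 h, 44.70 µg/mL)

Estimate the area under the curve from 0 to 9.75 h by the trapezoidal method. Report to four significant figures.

AUC = 353.5 µg/mL·h

Trapezoidal AUC_0→9.75:
  [0→6]: (0.00+54.96)/2 × 6 = 164.88
  [6→7]: (54.96+52.95)/2 × 1 = 53.955
  [7→7.5]: (52.95+51.66)/2 × 0.5 = 26.1525
  [7.5→9]: (51.66+47.13)/2 × 1.5 = 74.0925
  [9→9.25]: (47.13+46.33)/2 × 0.25 = 11.6825
  [9.25→9.75]: (46.33+44.70)/2 × 0.5 = 22.7575
  Sum = 353.52 µg/mL·h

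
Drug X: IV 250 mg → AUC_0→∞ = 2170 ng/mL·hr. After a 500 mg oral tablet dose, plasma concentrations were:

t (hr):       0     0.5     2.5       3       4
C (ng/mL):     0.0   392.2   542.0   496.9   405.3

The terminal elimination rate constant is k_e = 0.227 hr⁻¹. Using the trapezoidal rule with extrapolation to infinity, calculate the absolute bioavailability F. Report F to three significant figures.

Trapezoidal AUC_0→4 (oral tablet):
  [0→0.5]: (0.0+392.2)/2 × 0.5 = 98.05
  [0.5→2.5]: (392.2+542.0)/2 × 2 = 934.2
  [2.5→3]: (542.0+496.9)/2 × 0.5 = 259.725
  [3→4]: (496.9+405.3)/2 × 1 = 451.1
  Sum = 1743.075 ng/mL·hr
Tail: C_last/k_e = 405.3/0.227 = 1785.463
AUC_0→∞ (oral tablet) = 1743.075 + 1785.463 = 3528.538 ng/mL·hr
F = (AUC_ev/D_ev)/(AUC_iv/D_iv) = (3528.538/500)/(2170/250) = 7.057076/8.68 = 0.8130

F = 0.813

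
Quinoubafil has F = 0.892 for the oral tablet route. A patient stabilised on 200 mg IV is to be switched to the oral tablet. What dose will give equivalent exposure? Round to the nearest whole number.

D_oral = 224 mg

For equal systemic exposure: F × D_ev = D_iv
D_ev = D_iv / F = 200 / 0.892 = 224.215 mg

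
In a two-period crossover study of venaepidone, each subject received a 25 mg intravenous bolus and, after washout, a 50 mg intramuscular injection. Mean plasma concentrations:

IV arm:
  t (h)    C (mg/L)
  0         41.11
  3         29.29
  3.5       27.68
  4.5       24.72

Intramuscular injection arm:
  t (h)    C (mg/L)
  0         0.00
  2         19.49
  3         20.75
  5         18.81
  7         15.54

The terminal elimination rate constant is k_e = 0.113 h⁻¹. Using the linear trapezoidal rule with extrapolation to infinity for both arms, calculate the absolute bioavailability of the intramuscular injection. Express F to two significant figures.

Trapezoidal AUC_0→4.5 (IV):
  [0→3]: (41.11+29.29)/2 × 3 = 105.6
  [3→3.5]: (29.29+27.68)/2 × 0.5 = 14.2425
  [3.5→4.5]: (27.68+24.72)/2 × 1 = 26.2
  Sum = 146.0425 mg/L·h
IV tail: 24.72/0.113 = 218.761; AUC_iv,0→∞ = 146.0425 + 218.761 = 364.8035 mg/L·h
Trapezoidal AUC_0→7 (intramuscular injection):
  [0→2]: (0.00+19.49)/2 × 2 = 19.49
  [2→3]: (19.49+20.75)/2 × 1 = 20.12
  [3→5]: (20.75+18.81)/2 × 2 = 39.56
  [5→7]: (18.81+15.54)/2 × 2 = 34.35
  Sum = 113.52 mg/L·h
intramuscular injection tail: 15.54/0.113 = 137.522; AUC_ev,0→∞ = 113.52 + 137.522 = 251.042 mg/L·h
F = (AUC_ev/D_ev)/(AUC_iv/D_iv) = (251.042/50)/(364.8035/25) = 5.02084/14.59214 = 0.3441

F = 0.34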